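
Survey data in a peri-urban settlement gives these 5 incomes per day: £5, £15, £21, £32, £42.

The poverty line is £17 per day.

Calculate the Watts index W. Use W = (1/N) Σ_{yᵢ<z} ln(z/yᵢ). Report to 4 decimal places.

Below z: £5, £15 (q = 2 of N = 5).
Log shortfalls: ln(17/5) = 1.2238; ln(17/15) = 0.1252.
W = 1.348939 / 5 = 0.2698.

0.2698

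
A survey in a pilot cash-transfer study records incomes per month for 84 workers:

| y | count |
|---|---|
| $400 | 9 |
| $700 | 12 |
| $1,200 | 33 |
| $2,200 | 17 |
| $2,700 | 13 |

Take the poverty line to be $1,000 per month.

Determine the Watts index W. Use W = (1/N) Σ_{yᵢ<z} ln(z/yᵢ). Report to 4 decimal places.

Incomes under z: 9×$400, 12×$700 (q = 21 of N = 84).
Log shortfalls: ln(1000/400) = 0.9163 (×9); ln(1000/700) = 0.3567 (×12).
W = 12.526716 / 84 = 0.1491.

0.1491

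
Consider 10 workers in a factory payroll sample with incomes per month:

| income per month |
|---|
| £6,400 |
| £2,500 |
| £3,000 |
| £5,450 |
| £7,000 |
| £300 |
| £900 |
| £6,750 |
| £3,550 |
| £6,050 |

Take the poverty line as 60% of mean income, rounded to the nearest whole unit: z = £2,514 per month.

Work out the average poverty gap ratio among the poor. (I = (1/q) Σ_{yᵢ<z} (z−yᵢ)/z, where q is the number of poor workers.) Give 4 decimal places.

0.5094

Incomes under z: £300, £900, £2,500 (q = 3 of N = 10).
Shortfall ratios (z−y)/z: 0.8807, 0.6420, 0.0056; sum = 1.528242.
The income-gap ratio divides by q (the poor only): 1.528242 / 3 = 0.5094.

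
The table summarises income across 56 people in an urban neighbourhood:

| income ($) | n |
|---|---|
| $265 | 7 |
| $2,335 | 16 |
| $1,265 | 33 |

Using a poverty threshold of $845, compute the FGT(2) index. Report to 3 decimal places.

Below z: 7×$265 (q = 7 of N = 56).
Normalized shortfalls: (845−265)/845 = 0.6864 (×7).
Squared: 0.4711 (×7).
Sum = 3.297924; P₂ = 3.297924 / 56 = 0.059.

0.059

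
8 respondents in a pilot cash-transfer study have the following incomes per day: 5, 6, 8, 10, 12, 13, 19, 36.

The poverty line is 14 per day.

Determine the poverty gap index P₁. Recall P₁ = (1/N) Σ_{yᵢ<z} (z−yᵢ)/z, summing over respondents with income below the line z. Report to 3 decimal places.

Poor units: 5, 6, 8, 10, 12, 13 (q = 6 of N = 8).
Gap ratios (z−y)/z: (14−5)/14 = 0.6429; (14−6)/14 = 0.5714; (14−8)/14 = 0.4286; (14−10)/14 = 0.2857; (14−12)/14 = 0.1429; (14−13)/14 = 0.0714.
Σ = 2.142857. Dividing by the full population N = 8 gives P₁ = 0.268.

0.268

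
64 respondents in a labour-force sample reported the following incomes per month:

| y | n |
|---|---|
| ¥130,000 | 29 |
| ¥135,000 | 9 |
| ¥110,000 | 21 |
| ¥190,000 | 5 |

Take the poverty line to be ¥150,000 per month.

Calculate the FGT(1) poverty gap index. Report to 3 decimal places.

0.162

Poor units: 21×¥110,000, 29×¥130,000, 9×¥135,000 (q = 59 of N = 64).
Relative gaps: (150000−110000)/150000 = 0.2667 (×21); (150000−130000)/150000 = 0.1333 (×29); (150000−135000)/150000 = 0.1000 (×9).
Σ = 10.366667. Dividing by the full population N = 64 gives P₁ = 0.162.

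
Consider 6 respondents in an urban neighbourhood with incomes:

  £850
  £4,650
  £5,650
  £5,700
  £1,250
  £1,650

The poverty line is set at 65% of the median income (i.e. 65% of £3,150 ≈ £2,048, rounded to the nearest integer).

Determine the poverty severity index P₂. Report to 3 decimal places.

0.089

Incomes under z: £850, £1,250, £1,650 (q = 3 of N = 6).
Shortfall ratios: (2048−850)/2048 = 0.5850; (2048−1250)/2048 = 0.3896; (2048−1650)/2048 = 0.1943.
Squared: 0.3422; 0.1518; 0.0378.
Sum = 0.531772; P₂ = 0.531772 / 6 = 0.089.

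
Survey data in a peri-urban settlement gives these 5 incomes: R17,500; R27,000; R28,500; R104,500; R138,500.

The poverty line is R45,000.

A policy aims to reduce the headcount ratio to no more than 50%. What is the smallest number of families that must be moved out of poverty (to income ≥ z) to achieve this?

3 of the 5 families are poor, so H = 3/5 = 0.600.
A headcount ratio of at most 50% allows at most ⌊0.50 × 5⌋ = 2 poor families.
So at least 3 − 2 = 1 must be lifted.

1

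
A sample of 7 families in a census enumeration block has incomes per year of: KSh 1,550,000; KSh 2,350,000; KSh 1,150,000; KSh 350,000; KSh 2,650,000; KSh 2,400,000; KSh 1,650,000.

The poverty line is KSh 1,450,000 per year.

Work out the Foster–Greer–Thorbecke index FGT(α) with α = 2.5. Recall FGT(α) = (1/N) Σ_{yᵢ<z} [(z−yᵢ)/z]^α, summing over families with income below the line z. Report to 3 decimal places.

Below z: KSh 350,000, KSh 1,150,000 (q = 2 of N = 7).
Gap ratios (z−y)/z: (1450000−350000)/1450000 = 0.7586; (1450000−1150000)/1450000 = 0.2069.
Raised to α = 2.5: 0.50126; 0.01947.
Sum = 0.520729; FGT(2.5) = 0.520729 / 7 = 0.074.

0.074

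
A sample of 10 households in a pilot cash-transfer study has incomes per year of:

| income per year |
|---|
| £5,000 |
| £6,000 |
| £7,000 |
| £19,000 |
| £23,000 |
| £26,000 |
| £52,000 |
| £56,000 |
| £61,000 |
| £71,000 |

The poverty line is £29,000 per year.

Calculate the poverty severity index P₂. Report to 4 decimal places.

0.2062

Below the line: £5,000, £6,000, £7,000, £19,000, £23,000, £26,000 (q = 6 of N = 10).
Normalized shortfalls: (29000−5000)/29000 = 0.8276; (29000−6000)/29000 = 0.7931; (29000−7000)/29000 = 0.7586; (29000−19000)/29000 = 0.3448; (29000−23000)/29000 = 0.2069; (29000−26000)/29000 = 0.1034.
Squared: 0.6849; 0.6290; 0.5755; 0.1189; 0.0428; 0.0107.
Sum = 2.061831; P₂ = 2.061831 / 10 = 0.2062.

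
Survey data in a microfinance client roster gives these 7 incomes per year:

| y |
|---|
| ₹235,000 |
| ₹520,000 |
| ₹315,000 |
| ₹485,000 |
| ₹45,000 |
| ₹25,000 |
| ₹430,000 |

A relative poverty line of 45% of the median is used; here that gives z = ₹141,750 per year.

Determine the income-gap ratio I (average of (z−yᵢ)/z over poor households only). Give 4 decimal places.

0.7531

Below z: ₹25,000, ₹45,000 (q = 2 of N = 7).
Relative gaps: 0.8236, 0.6825; sum = 1.506173.
I averages over the q = 2 poor units only: 1.506173 / 2 = 0.7531.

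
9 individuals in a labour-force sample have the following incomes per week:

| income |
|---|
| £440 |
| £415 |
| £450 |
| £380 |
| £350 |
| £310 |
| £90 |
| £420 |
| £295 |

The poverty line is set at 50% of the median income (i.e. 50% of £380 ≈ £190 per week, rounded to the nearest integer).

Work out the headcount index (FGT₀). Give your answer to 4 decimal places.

1 of the 9 individuals have income below £190.
H = 1/9 = 0.1111.

0.1111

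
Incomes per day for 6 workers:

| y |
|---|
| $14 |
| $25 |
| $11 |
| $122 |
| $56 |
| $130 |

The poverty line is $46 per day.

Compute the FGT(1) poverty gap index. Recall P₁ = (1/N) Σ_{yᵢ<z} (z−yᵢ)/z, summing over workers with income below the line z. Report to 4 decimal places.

Incomes under z: $11, $14, $25 (q = 3 of N = 6).
Relative gaps: (46−11)/46 = 0.7609; (46−14)/46 = 0.6957; (46−25)/46 = 0.4565.
Σ = 1.913043. Dividing by the full population N = 6 gives P₁ = 0.3188.

0.3188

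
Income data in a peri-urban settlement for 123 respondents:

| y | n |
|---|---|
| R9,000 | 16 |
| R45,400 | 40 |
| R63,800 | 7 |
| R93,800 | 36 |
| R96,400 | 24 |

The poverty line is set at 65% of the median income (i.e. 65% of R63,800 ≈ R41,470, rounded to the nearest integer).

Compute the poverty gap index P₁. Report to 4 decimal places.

0.1019

Poor units: 16×R9,000 (q = 16 of N = 123).
Relative gaps: (41470−9000)/41470 = 0.7830 (×16).
Σ = 12.527610. Dividing by the full population N = 123 gives P₁ = 0.1019.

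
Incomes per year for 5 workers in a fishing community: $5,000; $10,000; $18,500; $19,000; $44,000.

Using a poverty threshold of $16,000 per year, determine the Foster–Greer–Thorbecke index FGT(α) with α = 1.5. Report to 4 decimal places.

0.1599

Below the line: $5,000, $10,000 (q = 2 of N = 5).
Shortfall ratios: (16000−5000)/16000 = 0.6875; (16000−10000)/16000 = 0.3750.
Raised to α = 1.5: 0.57004; 0.22964.
Sum = 0.799685; FGT(1.5) = 0.799685 / 5 = 0.1599.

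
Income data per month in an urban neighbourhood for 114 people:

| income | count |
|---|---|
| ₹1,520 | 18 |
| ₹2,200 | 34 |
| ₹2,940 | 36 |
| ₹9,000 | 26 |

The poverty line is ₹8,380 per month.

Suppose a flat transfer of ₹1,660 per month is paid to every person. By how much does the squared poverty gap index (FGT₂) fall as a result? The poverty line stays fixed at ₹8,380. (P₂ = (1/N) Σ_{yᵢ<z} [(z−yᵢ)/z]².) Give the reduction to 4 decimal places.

0.1893

Before: below the line — 18×₹1,520, 34×₹2,200, 36×₹2,940; squared poverty gap index (FGT₂) = 0.401093.
After the ₹1,660 transfer: below the line — 18×₹3,180, 34×₹3,860, 36×₹4,600; squared poverty gap index (FGT₂) = 0.211819.
Reduction = 0.401093 − 0.211819 = 0.1893.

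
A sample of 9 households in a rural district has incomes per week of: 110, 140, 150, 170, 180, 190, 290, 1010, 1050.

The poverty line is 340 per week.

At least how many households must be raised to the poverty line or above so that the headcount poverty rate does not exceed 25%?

5

Currently q = 7 of N = 9 are below the line (H = 0.778).
A headcount ratio of at most 25% allows at most ⌊0.25 × 9⌋ = 2 poor households.
So at least 7 − 2 = 5 must be lifted.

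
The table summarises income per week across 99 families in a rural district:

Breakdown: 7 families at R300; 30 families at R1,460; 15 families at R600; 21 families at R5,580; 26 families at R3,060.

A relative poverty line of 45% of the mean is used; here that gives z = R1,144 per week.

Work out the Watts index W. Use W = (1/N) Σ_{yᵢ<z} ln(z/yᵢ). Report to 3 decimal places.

Incomes under z: 7×R300, 15×R600 (q = 22 of N = 99).
Log gaps: ln(1144/300) = 1.3385 (×7); ln(1144/600) = 0.6454 (×15).
W = 19.049874 / 99 = 0.192.

0.192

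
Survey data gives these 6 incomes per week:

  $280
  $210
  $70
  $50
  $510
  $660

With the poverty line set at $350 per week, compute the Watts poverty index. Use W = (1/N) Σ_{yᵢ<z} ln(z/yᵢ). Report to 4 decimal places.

0.7149

Below the line: $50, $70, $210, $280 (q = 4 of N = 6).
Log gaps: ln(350/50) = 1.9459; ln(350/70) = 1.6094; ln(350/210) = 0.5108; ln(350/280) = 0.2231.
W = 4.289317 / 6 = 0.7149.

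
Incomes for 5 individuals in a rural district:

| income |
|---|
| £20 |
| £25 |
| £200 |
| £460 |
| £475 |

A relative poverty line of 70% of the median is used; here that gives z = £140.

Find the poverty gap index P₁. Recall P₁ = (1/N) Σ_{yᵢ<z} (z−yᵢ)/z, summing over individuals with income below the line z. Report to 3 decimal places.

Poor units: £20, £25 (q = 2 of N = 5).
Gap ratios (z−y)/z: (140−20)/140 = 0.8571; (140−25)/140 = 0.8214.
Sum of shortfalls = 1.678571; P₁ averages over all N: 1.678571 / 5 = 0.336.

0.336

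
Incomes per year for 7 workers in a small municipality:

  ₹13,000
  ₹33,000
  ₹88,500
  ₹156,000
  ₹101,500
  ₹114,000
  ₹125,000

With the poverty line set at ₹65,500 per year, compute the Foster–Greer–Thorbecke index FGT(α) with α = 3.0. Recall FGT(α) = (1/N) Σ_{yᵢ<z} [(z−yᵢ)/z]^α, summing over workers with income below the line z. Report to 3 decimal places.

0.091

Below z: ₹13,000, ₹33,000 (q = 2 of N = 7).
Relative gaps: (65500−13000)/65500 = 0.8015; (65500−33000)/65500 = 0.4962.
Raised to α = 3.0: 0.51494; 0.12216.
Sum = 0.637096; FGT(3.0) = 0.637096 / 7 = 0.091.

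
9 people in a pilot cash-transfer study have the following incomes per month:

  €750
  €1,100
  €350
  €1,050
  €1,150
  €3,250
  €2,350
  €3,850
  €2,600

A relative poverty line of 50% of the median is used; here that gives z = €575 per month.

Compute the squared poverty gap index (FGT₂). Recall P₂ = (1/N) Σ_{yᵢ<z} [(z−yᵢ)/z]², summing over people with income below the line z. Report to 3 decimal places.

0.017

Below z: €350 (q = 1 of N = 9).
Gap ratios (z−y)/z: (575−350)/575 = 0.3913.
Squared: 0.1531.
Sum = 0.153119; P₂ = 0.153119 / 9 = 0.017.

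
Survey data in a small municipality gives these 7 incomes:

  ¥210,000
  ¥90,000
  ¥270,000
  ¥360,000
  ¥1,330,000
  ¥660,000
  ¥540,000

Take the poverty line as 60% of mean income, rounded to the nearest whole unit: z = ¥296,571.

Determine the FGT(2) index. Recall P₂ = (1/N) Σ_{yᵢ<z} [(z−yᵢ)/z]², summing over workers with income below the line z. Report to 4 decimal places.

0.0826

Incomes under z: ¥90,000, ¥210,000, ¥270,000 (q = 3 of N = 7).
Relative gaps: (296571−90000)/296571 = 0.6965; (296571−210000)/296571 = 0.2919; (296571−270000)/296571 = 0.0896.
Squared: 0.4852; 0.0852; 0.0080.
Sum = 0.578392; P₂ = 0.578392 / 7 = 0.0826.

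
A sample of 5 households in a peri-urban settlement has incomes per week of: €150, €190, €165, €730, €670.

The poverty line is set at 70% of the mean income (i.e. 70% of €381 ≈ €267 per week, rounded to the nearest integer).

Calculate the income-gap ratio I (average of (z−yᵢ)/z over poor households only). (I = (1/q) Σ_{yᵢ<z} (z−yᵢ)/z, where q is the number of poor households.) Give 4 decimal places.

Incomes under z: €150, €165, €190 (q = 3 of N = 5).
Shortfall ratios (z−y)/z: 0.4382, 0.3820, 0.2884; sum = 1.108614.
The income-gap ratio divides by q (the poor only): 1.108614 / 3 = 0.3695.

0.3695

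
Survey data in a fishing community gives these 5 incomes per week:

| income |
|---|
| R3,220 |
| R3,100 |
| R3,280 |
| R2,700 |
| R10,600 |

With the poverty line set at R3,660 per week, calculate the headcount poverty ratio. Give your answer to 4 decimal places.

4 of the 5 respondents have income below R3,660.
H = 4/5 = 0.8000.

0.8000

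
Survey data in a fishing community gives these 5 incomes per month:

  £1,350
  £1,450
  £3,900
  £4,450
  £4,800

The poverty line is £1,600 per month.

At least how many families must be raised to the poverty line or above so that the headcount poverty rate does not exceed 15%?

Currently q = 2 of N = 5 are below the line (H = 0.400).
A headcount ratio of at most 15% allows at most ⌊0.15 × 5⌋ = 0 poor families.
So at least 2 − 0 = 2 must be lifted.

2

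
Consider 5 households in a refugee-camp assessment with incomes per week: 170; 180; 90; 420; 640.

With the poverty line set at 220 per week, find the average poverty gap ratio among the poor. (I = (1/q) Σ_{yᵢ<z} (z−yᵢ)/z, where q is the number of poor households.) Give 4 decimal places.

0.3333

Incomes under z: 90, 170, 180 (q = 3 of N = 5).
Relative gaps: 0.5909, 0.2273, 0.1818; sum = 1.000000.
The income-gap ratio divides by q (the poor only): 1.000000 / 3 = 0.3333.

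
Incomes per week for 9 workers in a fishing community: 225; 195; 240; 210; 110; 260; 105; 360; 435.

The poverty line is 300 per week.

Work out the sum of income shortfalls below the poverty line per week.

Below z: 105, 110, 195, 210, 225, 240, 260 (q = 7 of N = 9).
Individual gaps: 300−105 = 195; 300−110 = 190; 300−195 = 105; 300−210 = 90; 300−225 = 75; 300−240 = 60; 300−260 = 40.
Aggregate gap = 755.

755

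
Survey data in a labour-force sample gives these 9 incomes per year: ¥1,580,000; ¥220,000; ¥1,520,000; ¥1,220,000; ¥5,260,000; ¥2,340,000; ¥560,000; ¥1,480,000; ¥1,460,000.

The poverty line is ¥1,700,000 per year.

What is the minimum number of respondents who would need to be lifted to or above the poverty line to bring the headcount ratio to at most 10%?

7 of the 9 respondents are poor, so H = 7/9 = 0.778.
A headcount ratio of at most 10% allows at most ⌊0.10 × 9⌋ = 0 poor respondents.
So at least 7 − 0 = 7 must be lifted.

7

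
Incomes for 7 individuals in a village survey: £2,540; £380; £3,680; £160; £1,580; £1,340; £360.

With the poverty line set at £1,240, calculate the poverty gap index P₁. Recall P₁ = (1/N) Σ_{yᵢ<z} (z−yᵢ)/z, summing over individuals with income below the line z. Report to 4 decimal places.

0.3249

Below the line: £160, £360, £380 (q = 3 of N = 7).
Normalized shortfalls: (1240−160)/1240 = 0.8710; (1240−360)/1240 = 0.7097; (1240−380)/1240 = 0.6935.
Σ = 2.274194. Dividing by the full population N = 7 gives P₁ = 0.3249.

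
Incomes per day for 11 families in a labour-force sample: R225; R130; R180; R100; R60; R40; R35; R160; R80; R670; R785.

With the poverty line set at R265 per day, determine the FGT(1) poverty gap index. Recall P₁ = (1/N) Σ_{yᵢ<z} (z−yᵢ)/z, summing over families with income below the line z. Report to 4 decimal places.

0.4717

Below z: R35, R40, R60, R80, R100, R130, R160, R180, R225 (q = 9 of N = 11).
Relative gaps: (265−35)/265 = 0.8679; (265−40)/265 = 0.8491; (265−60)/265 = 0.7736; (265−80)/265 = 0.6981; (265−100)/265 = 0.6226; (265−130)/265 = 0.5094; (265−160)/265 = 0.3962; (265−180)/265 = 0.3208; (265−225)/265 = 0.1509.
Σ = 5.188679. Dividing by the full population N = 11 gives P₁ = 0.4717.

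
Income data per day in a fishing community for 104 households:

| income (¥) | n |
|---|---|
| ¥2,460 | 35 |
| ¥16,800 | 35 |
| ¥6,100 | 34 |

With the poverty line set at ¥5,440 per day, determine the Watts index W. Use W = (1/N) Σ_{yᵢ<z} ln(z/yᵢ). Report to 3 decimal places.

0.267

Below the line: 35×¥2,460 (q = 35 of N = 104).
ln(z/y) terms: ln(5440/2460) = 0.7936 (×35).
W = 27.776620 / 104 = 0.267.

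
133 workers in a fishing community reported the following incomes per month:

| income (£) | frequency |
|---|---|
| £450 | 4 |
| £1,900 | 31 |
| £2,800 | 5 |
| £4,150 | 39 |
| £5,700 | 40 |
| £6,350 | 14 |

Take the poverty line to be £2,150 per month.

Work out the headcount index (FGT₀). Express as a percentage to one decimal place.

26.3%

35 of the 133 workers have income below £2,150.
H = 35/133 = 26.3%.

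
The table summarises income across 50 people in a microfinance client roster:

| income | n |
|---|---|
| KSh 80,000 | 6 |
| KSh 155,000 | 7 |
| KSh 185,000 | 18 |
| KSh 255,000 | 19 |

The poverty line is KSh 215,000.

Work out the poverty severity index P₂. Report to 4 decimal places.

0.0652

Below z: 6×KSh 80,000, 7×KSh 155,000, 18×KSh 185,000 (q = 31 of N = 50).
Relative gaps: (215000−80000)/215000 = 0.6279 (×6); (215000−155000)/215000 = 0.2791 (×7); (215000−185000)/215000 = 0.1395 (×18).
Squared: 0.3943 (×6); 0.0779 (×7); 0.0195 (×18).
Sum = 3.261222; P₂ = 3.261222 / 50 = 0.0652.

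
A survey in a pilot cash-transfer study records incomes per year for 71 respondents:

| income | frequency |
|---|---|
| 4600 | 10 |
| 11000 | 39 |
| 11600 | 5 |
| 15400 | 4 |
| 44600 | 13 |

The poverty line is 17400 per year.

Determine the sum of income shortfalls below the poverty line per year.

Incomes under z: 10×4600, 39×11000, 5×11600, 4×15400 (q = 58 of N = 71).
Individual gaps: 10×(17400−4600) = 128000; 39×(17400−11000) = 249600; 5×(17400−11600) = 29000; 4×(17400−15400) = 8000.
Aggregate gap = 414600.

414600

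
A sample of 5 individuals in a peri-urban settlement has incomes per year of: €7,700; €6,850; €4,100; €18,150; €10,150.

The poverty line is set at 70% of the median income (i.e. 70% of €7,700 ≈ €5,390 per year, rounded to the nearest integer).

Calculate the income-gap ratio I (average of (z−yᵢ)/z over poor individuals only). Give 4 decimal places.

0.2393

Incomes under z: €4,100 (q = 1 of N = 5).
Relative gaps: 0.2393; sum = 0.239332.
The income-gap ratio divides by q (the poor only): 0.239332 / 1 = 0.2393.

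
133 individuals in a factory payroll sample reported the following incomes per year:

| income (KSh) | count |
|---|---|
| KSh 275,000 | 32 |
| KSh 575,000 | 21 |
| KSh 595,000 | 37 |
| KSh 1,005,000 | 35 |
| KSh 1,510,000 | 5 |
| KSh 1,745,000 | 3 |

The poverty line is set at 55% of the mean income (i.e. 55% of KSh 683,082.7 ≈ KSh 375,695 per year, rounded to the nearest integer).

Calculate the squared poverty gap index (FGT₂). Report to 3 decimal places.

Below z: 32×KSh 275,000 (q = 32 of N = 133).
Shortfall ratios: (375695−275000)/375695 = 0.2680 (×32).
Squared: 0.0718 (×32).
Sum = 2.298767; P₂ = 2.298767 / 133 = 0.017.

0.017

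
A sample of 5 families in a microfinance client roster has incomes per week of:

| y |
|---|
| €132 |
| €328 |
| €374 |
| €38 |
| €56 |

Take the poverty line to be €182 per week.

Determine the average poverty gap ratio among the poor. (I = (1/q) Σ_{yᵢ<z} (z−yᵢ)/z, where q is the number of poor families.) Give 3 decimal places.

0.586

Incomes under z: €38, €56, €132 (q = 3 of N = 5).
Relative gaps: 0.7912, 0.6923, 0.2747; sum = 1.758242.
I averages over the q = 3 poor units only: 1.758242 / 3 = 0.586.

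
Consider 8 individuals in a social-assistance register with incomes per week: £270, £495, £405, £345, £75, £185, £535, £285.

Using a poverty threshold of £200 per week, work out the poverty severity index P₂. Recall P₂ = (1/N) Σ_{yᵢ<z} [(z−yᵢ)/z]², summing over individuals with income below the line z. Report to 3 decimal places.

0.050

Incomes under z: £75, £185 (q = 2 of N = 8).
Gap ratios (z−y)/z: (200−75)/200 = 0.6250; (200−185)/200 = 0.0750.
Squared: 0.3906; 0.0056.
Sum = 0.396250; P₂ = 0.396250 / 8 = 0.050.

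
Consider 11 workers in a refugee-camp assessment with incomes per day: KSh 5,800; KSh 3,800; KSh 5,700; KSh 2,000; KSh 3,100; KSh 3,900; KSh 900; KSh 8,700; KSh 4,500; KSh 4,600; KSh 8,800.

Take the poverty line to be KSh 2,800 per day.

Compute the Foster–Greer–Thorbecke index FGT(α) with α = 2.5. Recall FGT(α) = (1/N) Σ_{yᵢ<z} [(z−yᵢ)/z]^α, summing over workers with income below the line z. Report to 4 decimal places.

0.0384

Below z: KSh 900, KSh 2,000 (q = 2 of N = 11).
Normalized shortfalls: (2800−900)/2800 = 0.6786; (2800−2000)/2800 = 0.2857.
Raised to α = 2.5: 0.37931; 0.04363.
Sum = 0.422940; FGT(2.5) = 0.422940 / 11 = 0.0384.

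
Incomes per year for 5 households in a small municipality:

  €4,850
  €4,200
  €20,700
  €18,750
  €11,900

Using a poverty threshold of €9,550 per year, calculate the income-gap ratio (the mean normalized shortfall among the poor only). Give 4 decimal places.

Incomes under z: €4,200, €4,850 (q = 2 of N = 5).
Relative gaps: 0.5602, 0.4921; sum = 1.052356.
The income-gap ratio divides by q (the poor only): 1.052356 / 2 = 0.5262.

0.5262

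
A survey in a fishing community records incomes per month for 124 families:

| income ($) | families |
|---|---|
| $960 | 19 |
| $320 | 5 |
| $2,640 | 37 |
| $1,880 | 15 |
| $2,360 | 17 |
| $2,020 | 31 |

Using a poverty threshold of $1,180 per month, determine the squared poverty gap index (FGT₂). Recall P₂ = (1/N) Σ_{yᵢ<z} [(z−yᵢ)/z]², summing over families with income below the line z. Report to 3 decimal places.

Poor units: 5×$320, 19×$960 (q = 24 of N = 124).
Relative gaps: (1180−320)/1180 = 0.7288 (×5); (1180−960)/1180 = 0.1864 (×19).
Squared: 0.5312 (×5); 0.0348 (×19).
Sum = 3.316288; P₂ = 3.316288 / 124 = 0.027.

0.027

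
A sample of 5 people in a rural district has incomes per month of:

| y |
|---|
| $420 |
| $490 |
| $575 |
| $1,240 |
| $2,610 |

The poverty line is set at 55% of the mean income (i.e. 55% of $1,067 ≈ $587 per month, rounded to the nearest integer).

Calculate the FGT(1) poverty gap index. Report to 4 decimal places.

0.0940

Below the line: $420, $490, $575 (q = 3 of N = 5).
Gap ratios (z−y)/z: (587−420)/587 = 0.2845; (587−490)/587 = 0.1652; (587−575)/587 = 0.0204.
Σ = 0.470187. Dividing by the full population N = 5 gives P₁ = 0.0940.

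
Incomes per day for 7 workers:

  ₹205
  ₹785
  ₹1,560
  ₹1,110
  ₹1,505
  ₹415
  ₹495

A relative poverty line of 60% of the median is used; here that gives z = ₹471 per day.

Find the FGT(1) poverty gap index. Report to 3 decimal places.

0.098

Below the line: ₹205, ₹415 (q = 2 of N = 7).
Gap ratios (z−y)/z: (471−205)/471 = 0.5648; (471−415)/471 = 0.1189.
Σ = 0.683652. Dividing by the full population N = 7 gives P₁ = 0.098.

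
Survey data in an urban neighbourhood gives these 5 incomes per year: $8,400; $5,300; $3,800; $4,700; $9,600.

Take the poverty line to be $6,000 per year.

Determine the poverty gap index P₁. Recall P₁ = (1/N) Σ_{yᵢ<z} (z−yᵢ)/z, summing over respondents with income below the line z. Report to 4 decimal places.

0.1400

Incomes under z: $3,800, $4,700, $5,300 (q = 3 of N = 5).
Normalized shortfalls: (6000−3800)/6000 = 0.3667; (6000−4700)/6000 = 0.2167; (6000−5300)/6000 = 0.1167.
Sum of shortfalls = 0.700000; P₁ averages over all N: 0.700000 / 5 = 0.1400.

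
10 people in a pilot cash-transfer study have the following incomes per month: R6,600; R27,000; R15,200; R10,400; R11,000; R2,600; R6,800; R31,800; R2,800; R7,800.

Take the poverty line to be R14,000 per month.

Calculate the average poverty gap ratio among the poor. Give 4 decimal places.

0.5102

Incomes under z: R2,600, R2,800, R6,600, R6,800, R7,800, R10,400, R11,000 (q = 7 of N = 10).
Shortfall ratios (z−y)/z: 0.8143, 0.8000, 0.5286, 0.5143, 0.4429, 0.2571, 0.2143; sum = 3.571429.
The income-gap ratio divides by q (the poor only): 3.571429 / 7 = 0.5102.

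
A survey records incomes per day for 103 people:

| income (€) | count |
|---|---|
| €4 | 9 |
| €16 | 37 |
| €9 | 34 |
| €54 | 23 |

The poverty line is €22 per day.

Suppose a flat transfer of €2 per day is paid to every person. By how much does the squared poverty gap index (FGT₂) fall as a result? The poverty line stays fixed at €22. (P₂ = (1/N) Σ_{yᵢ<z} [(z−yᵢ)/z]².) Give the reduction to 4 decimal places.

Before: below the line — 9×€4, 34×€9, 37×€16; squared poverty gap index (FGT₂) = 0.200473.
After the €2 transfer: below the line — 9×€6, 34×€11, 37×€18; squared poverty gap index (FGT₂) = 0.140616.
Reduction = 0.200473 − 0.140616 = 0.0599.

0.0599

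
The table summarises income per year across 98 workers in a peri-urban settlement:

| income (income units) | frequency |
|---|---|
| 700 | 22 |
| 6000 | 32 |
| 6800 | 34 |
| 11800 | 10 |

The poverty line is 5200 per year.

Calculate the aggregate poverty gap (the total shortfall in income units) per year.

99000

Below z: 22×700 (q = 22 of N = 98).
Individual gaps: 22×(5200−700) = 99000.
Aggregate gap = 99000.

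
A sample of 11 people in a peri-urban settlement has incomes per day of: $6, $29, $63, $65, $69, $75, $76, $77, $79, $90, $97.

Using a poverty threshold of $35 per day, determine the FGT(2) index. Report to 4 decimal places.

0.0651

Incomes under z: $6, $29 (q = 2 of N = 11).
Normalized shortfalls: (35−6)/35 = 0.8286; (35−29)/35 = 0.1714.
Squared: 0.6865; 0.0294.
Sum = 0.715918; P₂ = 0.715918 / 11 = 0.0651.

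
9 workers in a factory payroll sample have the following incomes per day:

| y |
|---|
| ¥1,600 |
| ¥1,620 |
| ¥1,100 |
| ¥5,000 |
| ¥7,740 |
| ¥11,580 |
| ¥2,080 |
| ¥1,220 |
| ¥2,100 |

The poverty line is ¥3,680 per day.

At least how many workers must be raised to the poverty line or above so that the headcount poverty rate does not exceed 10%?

6 of the 9 workers are poor, so H = 6/9 = 0.667.
A headcount ratio of at most 10% allows at most ⌊0.10 × 9⌋ = 0 poor workers.
So at least 6 − 0 = 6 must be lifted.

6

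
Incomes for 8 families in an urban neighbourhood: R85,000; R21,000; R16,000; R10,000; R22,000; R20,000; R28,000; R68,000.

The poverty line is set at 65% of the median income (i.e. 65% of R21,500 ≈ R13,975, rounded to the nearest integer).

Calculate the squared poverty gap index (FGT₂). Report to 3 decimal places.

Below z: R10,000 (q = 1 of N = 8).
Gap ratios (z−y)/z: (13975−10000)/13975 = 0.2844.
Squared: 0.0809.
Sum = 0.080904; P₂ = 0.080904 / 8 = 0.010.

0.010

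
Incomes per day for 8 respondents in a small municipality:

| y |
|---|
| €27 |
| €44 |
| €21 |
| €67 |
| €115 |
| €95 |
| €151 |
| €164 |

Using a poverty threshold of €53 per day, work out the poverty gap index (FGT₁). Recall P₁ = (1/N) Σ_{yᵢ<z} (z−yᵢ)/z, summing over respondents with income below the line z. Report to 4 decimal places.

Below the line: €21, €27, €44 (q = 3 of N = 8).
Shortfall ratios: (53−21)/53 = 0.6038; (53−27)/53 = 0.4906; (53−44)/53 = 0.1698.
Σ = 1.264151. Dividing by the full population N = 8 gives P₁ = 0.1580.

0.1580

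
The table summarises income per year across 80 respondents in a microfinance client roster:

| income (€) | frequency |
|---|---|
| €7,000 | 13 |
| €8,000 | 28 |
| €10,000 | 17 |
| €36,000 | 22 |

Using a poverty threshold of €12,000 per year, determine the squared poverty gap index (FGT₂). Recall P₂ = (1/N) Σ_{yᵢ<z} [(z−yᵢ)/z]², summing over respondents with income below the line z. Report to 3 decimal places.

0.073

Below z: 13×€7,000, 28×€8,000, 17×€10,000 (q = 58 of N = 80).
Shortfall ratios: (12000−7000)/12000 = 0.4167 (×13); (12000−8000)/12000 = 0.3333 (×28); (12000−10000)/12000 = 0.1667 (×17).
Squared: 0.1736 (×13); 0.1111 (×28); 0.0278 (×17).
Sum = 5.840278; P₂ = 5.840278 / 80 = 0.073.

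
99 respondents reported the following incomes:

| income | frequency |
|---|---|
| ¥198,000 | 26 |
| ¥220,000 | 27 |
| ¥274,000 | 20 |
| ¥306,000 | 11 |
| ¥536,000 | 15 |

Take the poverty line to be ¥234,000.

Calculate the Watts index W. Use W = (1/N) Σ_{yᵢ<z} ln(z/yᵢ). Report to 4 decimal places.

Poor units: 26×¥198,000, 27×¥220,000 (q = 53 of N = 99).
Log shortfalls: ln(234000/198000) = 0.1671 (×26); ln(234000/220000) = 0.0617 (×27).
W = 6.009133 / 99 = 0.0607.

0.0607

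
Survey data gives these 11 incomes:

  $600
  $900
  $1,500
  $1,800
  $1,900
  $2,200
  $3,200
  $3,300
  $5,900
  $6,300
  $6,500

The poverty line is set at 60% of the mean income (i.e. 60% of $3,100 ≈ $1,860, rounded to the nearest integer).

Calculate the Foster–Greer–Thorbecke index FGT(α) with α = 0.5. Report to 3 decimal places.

0.196

Below the line: $600, $900, $1,500, $1,800 (q = 4 of N = 11).
Normalized shortfalls: (1860−600)/1860 = 0.6774; (1860−900)/1860 = 0.5161; (1860−1500)/1860 = 0.1935; (1860−1800)/1860 = 0.0323.
Raised to α = 0.5: 0.82305; 0.71842; 0.43994; 0.17961.
Sum = 2.161023; FGT(0.5) = 2.161023 / 11 = 0.196.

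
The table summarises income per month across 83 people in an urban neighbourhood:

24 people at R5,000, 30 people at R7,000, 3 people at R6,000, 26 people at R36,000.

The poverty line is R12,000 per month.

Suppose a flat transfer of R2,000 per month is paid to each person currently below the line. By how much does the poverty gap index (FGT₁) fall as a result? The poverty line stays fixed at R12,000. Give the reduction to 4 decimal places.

Before: below the line — 24×R5,000, 3×R6,000, 30×R7,000; poverty gap index (FGT₁) = 0.337349.
After the R2,000 transfer: below the line — 24×R7,000, 3×R8,000, 30×R9,000; poverty gap index (FGT₁) = 0.222892.
Reduction = 0.337349 − 0.222892 = 0.1145.

0.1145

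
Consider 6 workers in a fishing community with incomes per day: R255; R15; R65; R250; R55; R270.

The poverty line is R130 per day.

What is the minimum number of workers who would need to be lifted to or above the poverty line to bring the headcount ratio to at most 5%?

3

3 of the 6 workers are poor, so H = 3/6 = 0.500.
A headcount ratio of at most 5% allows at most ⌊0.05 × 6⌋ = 0 poor workers.
So at least 3 − 0 = 3 must be lifted.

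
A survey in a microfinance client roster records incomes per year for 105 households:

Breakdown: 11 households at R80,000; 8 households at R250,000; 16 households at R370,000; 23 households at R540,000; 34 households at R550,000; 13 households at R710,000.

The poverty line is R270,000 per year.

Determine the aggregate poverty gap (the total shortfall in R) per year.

R2,250,000

Poor units: 11×R80,000, 8×R250,000 (q = 19 of N = 105).
Individual gaps: 11×(270000−80000) = 2090000; 8×(270000−250000) = 160000.
Aggregate gap = R2,250,000.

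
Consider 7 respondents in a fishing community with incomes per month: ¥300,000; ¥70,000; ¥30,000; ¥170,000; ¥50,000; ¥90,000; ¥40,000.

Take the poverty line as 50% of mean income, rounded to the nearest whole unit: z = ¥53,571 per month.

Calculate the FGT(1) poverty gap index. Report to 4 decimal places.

0.1086

Below z: ¥30,000, ¥40,000, ¥50,000 (q = 3 of N = 7).
Relative gaps: (53571−30000)/53571 = 0.4400; (53571−40000)/53571 = 0.2533; (53571−50000)/53571 = 0.0667.
Σ = 0.759982. Dividing by the full population N = 7 gives P₁ = 0.1086.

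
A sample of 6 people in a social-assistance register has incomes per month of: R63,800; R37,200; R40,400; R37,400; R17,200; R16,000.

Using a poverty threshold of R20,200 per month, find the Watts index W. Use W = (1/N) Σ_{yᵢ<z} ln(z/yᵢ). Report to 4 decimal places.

Poor units: R16,000, R17,200 (q = 2 of N = 6).
Log shortfalls: ln(20200/16000) = 0.2331; ln(20200/17200) = 0.1608.
W = 0.393867 / 6 = 0.0656.

0.0656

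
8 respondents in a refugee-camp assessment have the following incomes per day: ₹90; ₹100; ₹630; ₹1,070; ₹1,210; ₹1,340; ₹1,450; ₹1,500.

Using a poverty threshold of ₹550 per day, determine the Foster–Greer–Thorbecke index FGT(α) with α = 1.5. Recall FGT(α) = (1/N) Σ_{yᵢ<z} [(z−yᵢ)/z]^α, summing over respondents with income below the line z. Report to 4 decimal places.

Poor units: ₹90, ₹100 (q = 2 of N = 8).
Normalized shortfalls: (550−90)/550 = 0.8364; (550−100)/550 = 0.8182.
Raised to α = 1.5: 0.76488; 0.74007.
Sum = 1.504952; FGT(1.5) = 1.504952 / 8 = 0.1881.

0.1881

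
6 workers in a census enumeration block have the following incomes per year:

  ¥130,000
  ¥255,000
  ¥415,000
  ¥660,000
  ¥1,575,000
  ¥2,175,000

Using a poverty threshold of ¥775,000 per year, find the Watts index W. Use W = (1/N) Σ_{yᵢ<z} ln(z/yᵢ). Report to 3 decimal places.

0.614

Incomes under z: ¥130,000, ¥255,000, ¥415,000, ¥660,000 (q = 4 of N = 6).
Log gaps: ln(775000/130000) = 1.7853; ln(775000/255000) = 1.1116; ln(775000/415000) = 0.6246; ln(775000/660000) = 0.1606.
W = 3.682136 / 6 = 0.614.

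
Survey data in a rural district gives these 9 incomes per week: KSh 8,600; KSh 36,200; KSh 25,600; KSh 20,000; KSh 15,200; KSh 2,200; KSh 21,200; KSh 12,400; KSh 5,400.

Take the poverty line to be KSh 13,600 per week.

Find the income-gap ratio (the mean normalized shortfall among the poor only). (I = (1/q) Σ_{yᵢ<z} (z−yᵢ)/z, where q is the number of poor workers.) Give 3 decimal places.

0.474

Below z: KSh 2,200, KSh 5,400, KSh 8,600, KSh 12,400 (q = 4 of N = 9).
Shortfall ratios (z−y)/z: 0.8382, 0.6029, 0.3676, 0.0882; sum = 1.897059.
The income-gap ratio divides by q (the poor only): 1.897059 / 4 = 0.474.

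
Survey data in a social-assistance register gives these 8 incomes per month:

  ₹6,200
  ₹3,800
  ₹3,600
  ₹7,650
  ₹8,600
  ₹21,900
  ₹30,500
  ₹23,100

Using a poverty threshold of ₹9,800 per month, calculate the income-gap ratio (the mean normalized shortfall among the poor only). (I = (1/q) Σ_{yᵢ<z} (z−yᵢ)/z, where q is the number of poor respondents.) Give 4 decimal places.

0.3908

Poor units: ₹3,600, ₹3,800, ₹6,200, ₹7,650, ₹8,600 (q = 5 of N = 8).
Shortfall ratios (z−y)/z: 0.6327, 0.6122, 0.3673, 0.2194, 0.1224; sum = 1.954082.
The income-gap ratio divides by q (the poor only): 1.954082 / 5 = 0.3908.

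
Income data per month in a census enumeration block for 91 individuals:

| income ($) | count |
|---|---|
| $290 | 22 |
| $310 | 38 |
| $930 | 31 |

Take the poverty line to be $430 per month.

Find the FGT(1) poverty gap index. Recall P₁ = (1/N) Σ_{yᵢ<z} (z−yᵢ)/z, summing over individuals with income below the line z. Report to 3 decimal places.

Incomes under z: 22×$290, 38×$310 (q = 60 of N = 91).
Gap ratios (z−y)/z: (430−290)/430 = 0.3256 (×22); (430−310)/430 = 0.2791 (×38).
Sum of shortfalls = 17.767442; P₁ averages over all N: 17.767442 / 91 = 0.195.

0.195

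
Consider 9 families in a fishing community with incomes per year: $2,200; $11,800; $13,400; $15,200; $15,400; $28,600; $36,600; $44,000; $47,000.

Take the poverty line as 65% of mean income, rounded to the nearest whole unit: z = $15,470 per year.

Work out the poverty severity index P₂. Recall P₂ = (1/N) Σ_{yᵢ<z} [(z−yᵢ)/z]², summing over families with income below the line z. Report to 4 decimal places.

Incomes under z: $2,200, $11,800, $13,400, $15,200, $15,400 (q = 5 of N = 9).
Relative gaps: (15470−2200)/15470 = 0.8578; (15470−11800)/15470 = 0.2372; (15470−13400)/15470 = 0.1338; (15470−15200)/15470 = 0.0175; (15470−15400)/15470 = 0.0045.
Squared: 0.7358; 0.0563; 0.0179; 0.0003; 0.0000.
Sum = 0.810312; P₂ = 0.810312 / 9 = 0.0900.

0.0900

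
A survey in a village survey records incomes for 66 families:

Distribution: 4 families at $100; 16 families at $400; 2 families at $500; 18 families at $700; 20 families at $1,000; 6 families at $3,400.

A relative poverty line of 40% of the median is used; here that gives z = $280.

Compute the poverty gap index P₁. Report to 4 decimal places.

Below z: 4×$100 (q = 4 of N = 66).
Gap ratios (z−y)/z: (280−100)/280 = 0.6429 (×4).
Sum of shortfalls = 2.571429; P₁ averages over all N: 2.571429 / 66 = 0.0390.

0.0390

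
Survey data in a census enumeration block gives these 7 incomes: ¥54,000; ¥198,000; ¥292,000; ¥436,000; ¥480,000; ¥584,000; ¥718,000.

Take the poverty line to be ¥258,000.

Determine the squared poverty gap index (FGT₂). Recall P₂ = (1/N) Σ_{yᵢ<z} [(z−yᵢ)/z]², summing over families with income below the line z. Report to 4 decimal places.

0.0970

Below the line: ¥54,000, ¥198,000 (q = 2 of N = 7).
Normalized shortfalls: (258000−54000)/258000 = 0.7907; (258000−198000)/258000 = 0.2326.
Squared: 0.6252; 0.0541.
Sum = 0.679286; P₂ = 0.679286 / 7 = 0.0970.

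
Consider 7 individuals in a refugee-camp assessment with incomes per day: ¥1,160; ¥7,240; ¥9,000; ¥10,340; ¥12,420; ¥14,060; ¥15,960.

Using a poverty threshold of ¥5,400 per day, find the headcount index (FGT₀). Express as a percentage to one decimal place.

1 of the 7 individuals have income below ¥5,400.
H = 1/7 = 14.3%.

14.3%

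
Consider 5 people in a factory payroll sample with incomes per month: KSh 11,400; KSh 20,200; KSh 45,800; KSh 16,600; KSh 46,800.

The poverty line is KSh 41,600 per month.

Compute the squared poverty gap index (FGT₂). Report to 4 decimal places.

0.2306

Incomes under z: KSh 11,400, KSh 16,600, KSh 20,200 (q = 3 of N = 5).
Shortfall ratios: (41600−11400)/41600 = 0.7260; (41600−16600)/41600 = 0.6010; (41600−20200)/41600 = 0.5144.
Squared: 0.5270; 0.3612; 0.2646.
Sum = 1.152806; P₂ = 1.152806 / 5 = 0.2306.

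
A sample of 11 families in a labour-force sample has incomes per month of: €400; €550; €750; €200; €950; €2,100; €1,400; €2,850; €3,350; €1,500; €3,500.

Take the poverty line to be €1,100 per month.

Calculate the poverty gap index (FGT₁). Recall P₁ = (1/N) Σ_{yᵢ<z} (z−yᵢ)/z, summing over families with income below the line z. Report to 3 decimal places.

Poor units: €200, €400, €550, €750, €950 (q = 5 of N = 11).
Normalized shortfalls: (1100−200)/1100 = 0.8182; (1100−400)/1100 = 0.6364; (1100−550)/1100 = 0.5000; (1100−750)/1100 = 0.3182; (1100−950)/1100 = 0.1364.
Σ = 2.409091. Dividing by the full population N = 11 gives P₁ = 0.219.

0.219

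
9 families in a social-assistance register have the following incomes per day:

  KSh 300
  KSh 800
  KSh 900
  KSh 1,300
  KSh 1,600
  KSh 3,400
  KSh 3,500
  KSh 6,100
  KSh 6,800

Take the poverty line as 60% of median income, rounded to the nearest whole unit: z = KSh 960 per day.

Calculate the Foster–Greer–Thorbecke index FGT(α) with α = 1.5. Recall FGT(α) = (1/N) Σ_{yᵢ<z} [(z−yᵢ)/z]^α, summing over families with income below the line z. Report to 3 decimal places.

Below z: KSh 300, KSh 800, KSh 900 (q = 3 of N = 9).
Relative gaps: (960−300)/960 = 0.6875; (960−800)/960 = 0.1667; (960−900)/960 = 0.0625.
Raised to α = 1.5: 0.57004; 0.06804; 0.01562.
Sum = 0.653711; FGT(1.5) = 0.653711 / 9 = 0.073.

0.073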